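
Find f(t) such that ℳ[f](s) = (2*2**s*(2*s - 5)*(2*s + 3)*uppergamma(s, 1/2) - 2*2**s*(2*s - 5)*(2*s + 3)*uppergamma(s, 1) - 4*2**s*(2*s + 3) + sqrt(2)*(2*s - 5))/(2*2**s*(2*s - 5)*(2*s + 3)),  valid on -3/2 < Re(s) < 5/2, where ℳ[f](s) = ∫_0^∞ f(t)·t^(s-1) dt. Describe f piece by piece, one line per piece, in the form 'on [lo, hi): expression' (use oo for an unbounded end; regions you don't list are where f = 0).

slice at 1/2, 1, transform all 3 pieces, and sum them
segment 0 to 1/2 holds t**(3/2); add its integral
the [1/2, 1) slice contributes ∫ exp(-t)·t^(s-1) dt
on [1, ∞) integrate f = t**(-5/2) against the kernel

on [0, 1/2): t**(3/2)
on [1/2, 1): exp(-t)
on [1, oo): t**(-5/2)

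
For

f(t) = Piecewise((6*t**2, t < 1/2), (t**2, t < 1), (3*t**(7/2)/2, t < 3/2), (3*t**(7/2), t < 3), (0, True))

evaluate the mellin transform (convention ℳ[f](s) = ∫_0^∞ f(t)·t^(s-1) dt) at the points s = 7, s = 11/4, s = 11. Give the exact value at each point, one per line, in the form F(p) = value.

cuts at 1/2, 1, 3/2: linearity sums the 4 kernel integrals
segment [0, 1/2) carries 6*t**2; integrate it
∫ t**2·t^(s-1) over [1/2, 1)
over [1, 3/2), the kernel integral of 3*t**(7/2)/2 enters the sum
piece [3/2, 3): integrate 3*t**(7/2) against the kernel

F(7) = -59049*sqrt(6)/14336 - 989/32256 + 118098*sqrt(3)/7
F(11/4) = -2187*2**(3/4)*3**(1/4)/1600 - 14/475 + 5*2**(1/4)/152 + 8748*3**(1/4)/25
F(11) = -14348907*sqrt(6)/950272 - 81775/3088384 + 28697814*sqrt(3)/29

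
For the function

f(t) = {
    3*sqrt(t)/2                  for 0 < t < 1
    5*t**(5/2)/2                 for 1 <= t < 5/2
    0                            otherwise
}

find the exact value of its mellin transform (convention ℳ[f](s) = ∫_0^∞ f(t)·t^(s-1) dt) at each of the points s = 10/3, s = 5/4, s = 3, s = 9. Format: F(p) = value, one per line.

summing 2 kernel integrals split by 1 yields ℳ[f](s)
∫ 3*sqrt(t)/2·t^(s-1) over [0, 1)
on [1, 5/2) integrate f = 5*t**(5/2)/2 against the kernel

F(10/3) = -6/161 + 9375*2**(1/6)*5**(5/6)/448
F(5/4) = 4/21 + 125*2**(1/4)*5**(3/4)/24
F(3) = -2/77 + 15625*sqrt(10)/704
F(9) = -26/437 + 244140625*sqrt(10)/94208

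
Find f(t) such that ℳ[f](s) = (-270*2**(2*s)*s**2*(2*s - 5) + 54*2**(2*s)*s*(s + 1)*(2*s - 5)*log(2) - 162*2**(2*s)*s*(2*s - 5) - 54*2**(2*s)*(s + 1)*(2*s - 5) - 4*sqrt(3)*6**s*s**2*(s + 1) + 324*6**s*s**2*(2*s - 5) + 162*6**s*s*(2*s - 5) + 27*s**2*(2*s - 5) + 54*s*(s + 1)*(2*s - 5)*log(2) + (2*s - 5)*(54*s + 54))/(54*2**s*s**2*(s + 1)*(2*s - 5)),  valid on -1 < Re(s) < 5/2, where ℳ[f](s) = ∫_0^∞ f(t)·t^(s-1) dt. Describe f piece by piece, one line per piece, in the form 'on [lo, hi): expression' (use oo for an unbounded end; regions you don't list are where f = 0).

decompose at 1/2, 2, 3; ℳ[f](s) sums the 4 pieces' integrals
the [0, 1/2) slice contributes ∫ t·t^(s-1) dt
∫ over [1/2, 2) of log(t)·t^(s-1) joins the sum
segment [2, 3) carries (t + 3); integrate it
between 3 and ∞ the integrand is t**(-5/2)·t^(s-1)

on [0, 1/2): t
on [1/2, 2): log(t)
on [2, 3): t + 3
on [3, oo): t**(-5/2)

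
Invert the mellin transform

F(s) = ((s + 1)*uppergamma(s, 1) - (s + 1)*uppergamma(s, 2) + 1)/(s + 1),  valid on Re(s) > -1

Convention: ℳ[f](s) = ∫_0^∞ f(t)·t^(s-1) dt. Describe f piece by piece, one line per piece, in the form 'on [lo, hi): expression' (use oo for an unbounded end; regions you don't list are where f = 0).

integrate the 2 segments split at 1, then add the results
on [0, 1) integrate f = t against the kernel
segment 1 to 2 holds exp(-t); add its integral

on [0, 1): t
on [1, 2): exp(-t)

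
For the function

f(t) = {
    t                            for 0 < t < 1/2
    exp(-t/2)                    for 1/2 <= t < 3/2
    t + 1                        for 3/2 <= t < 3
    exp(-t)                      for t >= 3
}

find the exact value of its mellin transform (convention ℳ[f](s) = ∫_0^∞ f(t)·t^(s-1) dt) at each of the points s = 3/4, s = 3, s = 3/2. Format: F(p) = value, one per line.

F(3/4) = -23*2**(1/4)*3**(3/4)/21 - 2**(3/4)*uppergamma(3/4, 3/4) + uppergamma(3/4, 3) + 2**(1/4)/7 + 2**(3/4)*uppergamma(3/4, 1/4) + 64*3**(3/4)/21
F(3) = -65*exp(-3/4)/2 + 17*exp(-3) + 41*exp(-1/4)/2 + 215/8
F(3/2) = -19*sqrt(6)/20 - sqrt(6)*exp(-3/4) - sqrt(2)*sqrt(pi)*erfc(sqrt(3)/2) + sqrt(pi)*erfc(sqrt(3))/2 + sqrt(2)/20 + sqrt(3)*exp(-3) + sqrt(2)*exp(-1/4) + sqrt(2)*sqrt(pi)*erfc(1/2) + 28*sqrt(3)/5

f breaks at 1/2, 3/2, 3 into 4 integrals to sum
[0, 1/2) adds the kernel integral of t
the [1/2, 3/2) slice contributes ∫ exp(-t/2)·t^(s-1) dt
the [3/2, 3) slice contributes ∫ (t + 1)·t^(s-1) dt
between 3 and ∞ the integrand is exp(-t)·t^(s-1)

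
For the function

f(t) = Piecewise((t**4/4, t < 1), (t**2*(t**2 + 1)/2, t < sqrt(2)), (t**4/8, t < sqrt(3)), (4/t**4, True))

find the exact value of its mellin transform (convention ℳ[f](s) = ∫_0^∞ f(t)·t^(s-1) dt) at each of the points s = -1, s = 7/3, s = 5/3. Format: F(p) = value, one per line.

F(-1) = -7/12 + 167*sqrt(3)/1080 + 3*sqrt(2)/4
F(7/3) = -153/988 + 231*2**(1/6)/247 + 1013*3**(1/6)/760
F(5/3) = -135/748 + 201*2**(5/6)/374 + 1111*3**(5/6)/2856

strip the power substitution: t**2/4 on [0, 1); t*(t + 1)/2 on [1, 2); t**2/8 on [2, 3); …
strip the common scale on t: t**2 on [0, 1/2); t*(2*t + 1) on [1/2, 1); t**2/2 on [1, 3/2); …
undo the shared t-power: t on [0, 1/2); 2*t + 1 on [1/2, 1); t/2 on [1, 3/2); …
treat the 4 regions marked off by 1, sqrt(2), sqrt(3) separately and sum
over [0, 1), the kernel integral of t**4/4 enters the sum
piece [1, sqrt(2)): integrate t**2*(t**2 + 1)/2 against the kernel
over [sqrt(2), sqrt(3)), the kernel integral of t**4/8 enters the sum
piece [sqrt(3), ∞): integrate 4/t**4 against the kernel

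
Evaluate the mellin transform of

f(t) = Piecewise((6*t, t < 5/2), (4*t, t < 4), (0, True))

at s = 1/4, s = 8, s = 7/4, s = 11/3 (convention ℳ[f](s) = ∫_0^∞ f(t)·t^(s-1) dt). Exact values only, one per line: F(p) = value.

F(1/4) = 2*2**(3/4)*5**(1/4) + 64*sqrt(2)/5
F(8) = 90129527/768
F(7/4) = 25*2**(1/4)*5**(3/4)/11 + 512*sqrt(2)/11
F(11/3) = 3*2**(1/3)*(625*5**(2/3) + 32768)/224

f breaks at 5/2 into 2 integrals to sum
[0, 5/2) adds the kernel integral of 6*t
for t in [5/2, 4): the term is ∫ 4*t·t^(s-1)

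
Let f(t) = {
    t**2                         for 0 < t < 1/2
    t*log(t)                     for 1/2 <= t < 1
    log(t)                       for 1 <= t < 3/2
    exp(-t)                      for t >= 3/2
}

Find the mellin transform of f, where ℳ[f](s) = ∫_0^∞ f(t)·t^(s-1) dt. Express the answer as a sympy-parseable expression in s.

(4*2**s*s**2*(s + 2)*(s**2 + 2*s + 1)*uppergamma(s, 3/2) - 4*2**s*s**2*(s + 2) + 4*2**s*(s + 2)*(s**2 + 2*s + 1) + 3**s*s*(s + 2)*(-4*log(2) + 4*log(3))*(s**2 + 2*s + 1) - 4*3**s*(s + 2)*(s**2 + 2*s + 1) + s**3*(s + 2)*log(4) + s**2*(s + 2)*log(4) + 2*s**2*(s + 2) + s**2*(s**2 + 2*s + 1))/(4*2**s*s**2*(s + 2)*(s**2 + 2*s + 1))
  Re(s) > -2

f breaks at 1/2, 1, 3/2 into 4 integrals to sum
segment 0 to 1/2 holds t**2; add its integral
[1/2, 1) adds the kernel integral of t*log(t)
for t in [1, 3/2): the term is ∫ log(t)·t^(s-1)
piece [3/2, ∞): integrate exp(-t) against the kernel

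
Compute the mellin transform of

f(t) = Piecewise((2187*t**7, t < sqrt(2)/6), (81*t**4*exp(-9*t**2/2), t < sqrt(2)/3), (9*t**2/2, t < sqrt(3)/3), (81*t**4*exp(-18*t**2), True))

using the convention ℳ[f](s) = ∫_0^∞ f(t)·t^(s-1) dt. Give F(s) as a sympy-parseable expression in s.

(-32*2**s*6**(s/2)*(s + 2)*(s + 7)*uppergamma(s/2 + 2, 1) - 16*2**s*6**(s/2)*(s + 7) + 32*24**(s/2)*(s + 2)*(s + 7)*uppergamma(s/2 + 2, 1/4) + 2*6**(s/2)*(s + 2)*(s + 7)*uppergamma(s/2 + 2, 6) + sqrt(2)*6**(s/2)*(s + 2) + 24*6**s*(s + 7))/(16*12**(s/2)*3**s*(s + 2)*(s + 7))
  Re(s) > -7

strip the common scale on t: t**7 on [0, sqrt(2)/2); t**4*exp(-t**2/2) on [sqrt(2)/2, sqrt(2)); t**2/2 on [sqrt(2), sqrt(3)); …
back out the power substitution: t**(7/2) on [0, 1/2); t**2*exp(-t/2) on [1/2, 2); t/2 on [2, 3); …
back out the shared t-power: t**(3/2) on [0, 1/2); exp(-t/2) on [1/2, 2); 1/(2*t) on [2, 3); …
along the cuts sqrt(2)/6, sqrt(2)/3, sqrt(3)/3, ℳ[f](s) splits into 4 integrals
∫ over [0, sqrt(2)/6) of 2187*t**7·t^(s-1) joins the sum
piece [sqrt(2)/6, sqrt(2)/3): integrate 81*t**4*exp(-9*t**2/2) against the kernel
[sqrt(2)/3, sqrt(3)/3) adds the kernel integral of 9*t**2/2
on [sqrt(3)/3, ∞): add ∫ 81*t**4*exp(-18*t**2)·t^(s-1) dt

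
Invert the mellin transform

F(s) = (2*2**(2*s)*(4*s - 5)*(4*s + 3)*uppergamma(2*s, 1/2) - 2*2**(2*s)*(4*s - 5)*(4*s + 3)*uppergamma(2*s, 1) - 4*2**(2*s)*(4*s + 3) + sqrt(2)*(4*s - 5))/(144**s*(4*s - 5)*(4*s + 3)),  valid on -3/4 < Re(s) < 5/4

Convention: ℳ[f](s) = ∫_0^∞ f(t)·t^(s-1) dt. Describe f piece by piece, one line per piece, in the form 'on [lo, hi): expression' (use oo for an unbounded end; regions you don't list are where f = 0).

on [0, 1/144): 6*sqrt(6)*t**(3/4)
on [1/144, 1/36): exp(-6*sqrt(t))
on [1/36, oo): sqrt(6)/(216*t**(5/4))

peel off the power substitution: 6*sqrt(6)*t**(3/2) on [0, 1/12); exp(-6*t) on [1/12, 1/6); sqrt(6)/(216*t**(5/2)) on [1/6, ∞)
undo the common scale on t: 2*sqrt(2)*t**(3/2) on [0, 1/4); exp(-2*t) on [1/4, 1/2); sqrt(2)/(8*t**(5/2)) on [1/2, ∞)
back out the common scale on t: t**(3/2) on [0, 1/2); exp(-t) on [1/2, 1); t**(-5/2) on [1, ∞)
treat the 3 regions marked off by 1/144, 1/36 separately and sum
the [0, 1/144) slice contributes ∫ 6*sqrt(6)*t**(3/4)·t^(s-1) dt
the [1/144, 1/36) slice contributes ∫ exp(-6*sqrt(t))·t^(s-1) dt
on [1/36, ∞) integrate f = sqrt(6)/(216*t**(5/4)) against the kernel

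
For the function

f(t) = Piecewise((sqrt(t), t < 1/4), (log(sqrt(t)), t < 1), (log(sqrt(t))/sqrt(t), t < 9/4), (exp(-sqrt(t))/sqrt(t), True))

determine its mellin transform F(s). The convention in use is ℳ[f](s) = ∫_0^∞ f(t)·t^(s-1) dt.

invert the power substitution to get t on [0, 1/2); log(t) on [1/2, 1); log(t)/t on [1, 3/2); …
undo the shared t-power: t**2 on [0, 1/2); t*log(t) on [1/2, 1); log(t) on [1, 3/2); …
integrate the 4 segments split at 1/4, 1, 9/4, then add the results
the [0, 1/4) slice contributes ∫ sqrt(t)·t^(s-1) dt
segment [1/4, 1) carries log(sqrt(t)); integrate it
between 1 and 9/4 the integrand is log(sqrt(t))/sqrt(t)·t^(s-1)
the [9/4, ∞) slice contributes ∫ exp(-sqrt(t))/sqrt(t)·t^(s-1) dt

(96*2**(2*s)*s**5*uppergamma(2*s - 1, 3/2) - 48*2**(2*s)*s**4*uppergamma(2*s - 1, 3/2) - 24*2**(2*s)*s**3*uppergamma(2*s - 1, 3/2) + 12*2**(2*s)*s**2*uppergamma(2*s - 1, 3/2) + 24*2**(2*s)*s**2 + 6*2**(2*s)*s - 3*2**(2*s) + 3**(2*s)*s**4*(-32*log(2) + 32*log(3)) - 16*3**(2*s)*s**3 - 8*3**(2*s)*s**2 + 3**(2*s)*s**2*(-8*log(3) + 8*log(2)) + 24*s**4 + 48*s**4*log(2) - 24*s**3*log(2) - 12*s**2*log(2) - 6*s**2 - 6*s + 6*s*log(2) + 3)/(6*4**s*s**2*(8*s**3 - 4*s**2 - 2*s + 1))
  Re(s) > -1/2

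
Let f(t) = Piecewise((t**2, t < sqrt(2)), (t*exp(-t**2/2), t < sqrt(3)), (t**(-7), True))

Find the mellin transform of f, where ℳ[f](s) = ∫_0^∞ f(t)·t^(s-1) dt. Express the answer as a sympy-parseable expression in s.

(324*2**(s/2)*(s - 7) + 81*2**(s/2 + 1/2)*(s - 7)*(s + 2)*uppergamma(s/2 + 1/2, 1) - 81*2**(s/2 + 1/2)*(s - 7)*(s + 2)*uppergamma(s/2 + 1/2, 3/2) - 2*3**(s/2 + 1/2)*(s + 2))/(162*(s - 7)*(s + 2))
  -2 < Re(s) < 7

remove the power substitution first: t on [0, 2); sqrt(t)*exp(-t/2) on [2, 3); t**(-7/2) on [3, ∞)
invert the shared t-power to get sqrt(t) on [0, 2); exp(-t/2) on [2, 3); t**(-4) on [3, ∞)
integrate the 3 segments split at sqrt(2), sqrt(3), then add the results
on [0, sqrt(2)) integrate f = t**2 against the kernel
∫ t*exp(-t**2/2)·t^(s-1) over [sqrt(2), sqrt(3))
the [sqrt(3), ∞) slice contributes ∫ t**(-7)·t^(s-1) dt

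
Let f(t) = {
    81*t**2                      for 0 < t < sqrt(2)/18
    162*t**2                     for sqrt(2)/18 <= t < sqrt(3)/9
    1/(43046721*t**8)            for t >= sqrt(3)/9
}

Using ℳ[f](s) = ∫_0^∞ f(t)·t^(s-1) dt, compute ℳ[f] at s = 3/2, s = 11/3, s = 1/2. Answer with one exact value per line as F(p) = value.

F(3/2) = 2**(1/4)*(-1053 + 12650*6**(3/4))/398034
F(11/3) = 2**(1/6)*3**(2/3)*(-351 + 25340*6**(5/6))/104398632
F(1/2) = 2**(3/4)*(-243 + 2918*6**(1/4))/7290

invert the common scale on t to get 9*t**2 on [0, sqrt(2)/6); 18*t**2 on [sqrt(2)/6, sqrt(3)/3); 1/(6561*t**8) on [sqrt(3)/3, ∞)
undo the common scale on t: t**2 on [0, sqrt(2)/2); 2*t**2 on [sqrt(2)/2, sqrt(3)); t**(-8) on [sqrt(3), ∞)
undo the power substitution: t on [0, 1/2); 2*t on [1/2, 3); t**(-4) on [3, ∞)
slice at sqrt(2)/18, sqrt(3)/9, transform all 3 pieces, and sum them
∫ over [0, sqrt(2)/18) of 81*t**2·t^(s-1) joins the sum
[sqrt(2)/18, sqrt(3)/9) adds the kernel integral of 162*t**2
for t in [sqrt(3)/9, ∞): the term is ∫ 1/(43046721*t**8)·t^(s-1)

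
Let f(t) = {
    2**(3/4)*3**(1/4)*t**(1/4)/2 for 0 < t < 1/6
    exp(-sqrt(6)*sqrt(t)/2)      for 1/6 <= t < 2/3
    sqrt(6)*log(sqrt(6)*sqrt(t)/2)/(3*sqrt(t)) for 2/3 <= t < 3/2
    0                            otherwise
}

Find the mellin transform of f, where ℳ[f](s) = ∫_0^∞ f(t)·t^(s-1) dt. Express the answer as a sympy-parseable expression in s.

2*(3*2**(2*s)*(4*s + 1)*(4*s**2 - 4*s + 1)*uppergamma(2*s, 1/2) - 3*2**(2*s)*(4*s + 1)*(4*s**2 - 4*s + 1)*uppergamma(2*s, 1) + 3*2**(2*s)*(4*s + 1) + 9**s*s*(4*s + 1)*(-4*log(2) + 4*log(3)) - 2*9**s*(4*s + 1) + 9**s*(4*s + 1)*(-2*log(3) + 2*log(2)) + 3*sqrt(2)*(4*s**2 - 4*s + 1))/(3*6**s*(4*s + 1)*(4*s**2 - 4*s + 1))
  Re(s) > -1/4

back out the common scale on t: t**(1/4) on [0, 1/4); exp(-sqrt(t)) on [1/4, 1); log(sqrt(t))/sqrt(t) on [1, 9/4)
undo the power substitution: sqrt(t) on [0, 1/2); exp(-t) on [1/2, 1); log(t)/t on [1, 3/2)
summing 3 kernel integrals split by 1/6, 2/3 yields ℳ[f](s)
on [0, 1/6) integrate f = 2**(3/4)*3**(1/4)*t**(1/4)/2 against the kernel
over [1/6, 2/3), the kernel integral of exp(-sqrt(6)*sqrt(t)/2) enters the sum
on [2/3, 3/2): add ∫ sqrt(6)*log(sqrt(6)*sqrt(t)/2)/(3*sqrt(t))·t^(s-1) dt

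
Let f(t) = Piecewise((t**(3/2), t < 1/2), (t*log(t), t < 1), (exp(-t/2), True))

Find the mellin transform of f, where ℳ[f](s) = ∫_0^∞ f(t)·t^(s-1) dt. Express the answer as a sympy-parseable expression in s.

decompose at 1/2, 1; ℳ[f](s) sums the 3 pieces' integrals
∫ over [0, 1/2) of t**(3/2)·t^(s-1) joins the sum
for t in [1/2, 1): the term is ∫ t*log(t)·t^(s-1)
on [1, ∞): add ∫ exp(-t/2)·t^(s-1) dt

(2*2**(2*s)*(2*s + 3)*(s**2 + 2*s + 1)*uppergamma(s, 1/2) - 2*2**s*(2*s + 3) + s*(2*s + 3)*log(2) + 2*s + (2*s + 3)*log(2) + sqrt(2)*(s**2 + 2*s + 1) + 3)/(2*2**s*(2*s + 3)*(s**2 + 2*s + 1))
  Re(s) > -3/2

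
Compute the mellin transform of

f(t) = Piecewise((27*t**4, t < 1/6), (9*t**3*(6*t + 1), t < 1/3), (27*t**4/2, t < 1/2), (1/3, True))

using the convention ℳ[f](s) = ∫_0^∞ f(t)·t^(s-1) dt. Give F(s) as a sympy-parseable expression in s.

(80*2**s*s**2 + 272*2**s*s + 49*3**s*s**2 + 19*3**s*s - 384*3**s - 6*s**2 - 22*s)/(96*6**s*s*(s**2 + 7*s + 12))
  -4 < Re(s) < 0

reversing the shared t-power: 27*t**3 on [0, 1/6); 9*t**2*(6*t + 1) on [1/6, 1/3); 27*t**3/2 on [1/3, 1/2); …
undo the common scale on t: t**3 on [0, 1/2); t**2*(2*t + 1) on [1/2, 1); t**3/2 on [1, 3/2); …
the shared t-power comes off first: t on [0, 1/2); 2*t + 1 on [1/2, 1); t/2 on [1, 3/2); …
the 4 pieces separated at 1/6, 1/3, 1/2 each add one integral
for t in [0, 1/6): the term is ∫ 27*t**4·t^(s-1)
∫ 9*t**3*(6*t + 1)·t^(s-1) over [1/6, 1/3)
on [1/3, 1/2): add ∫ 27*t**4/2·t^(s-1) dt
∫ 1/3·t^(s-1) over [1/2, ∞)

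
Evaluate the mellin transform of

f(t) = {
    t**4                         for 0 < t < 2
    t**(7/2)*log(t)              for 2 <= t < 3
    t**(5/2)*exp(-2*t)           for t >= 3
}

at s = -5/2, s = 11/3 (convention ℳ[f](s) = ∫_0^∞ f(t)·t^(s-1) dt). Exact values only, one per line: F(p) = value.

F(-5/2) = -1 - Ei(-6) + 4*sqrt(2)/3 + log(27/4)
F(11/3) = -78732*3**(1/6)/1849 - 768*2**(1/6)*log(2)/43 + 2**(5/6)*uppergamma(37/6, 6)/128 + 4608*2**(1/6)/1849 + 384*2**(2/3)/23 + 13122*3**(1/6)*log(3)/43

undo the shared t-power: t**3 on [0, 2); t**(5/2)*log(t) on [2, 3); t**(3/2)*exp(-2*t) on [3, ∞)
back out the shared t-power: t**2 on [0, 2); t**(3/2)*log(t) on [2, 3); sqrt(t)*exp(-2*t) on [3, ∞)
back out the shared t-power: t**(3/2) on [0, 2); t*log(t) on [2, 3); exp(-2*t) on [3, ∞)
split f at 2, 3: ℳ[f](s) collects 3 kernel integrals
on [0, 2): add ∫ t**4·t^(s-1) dt
segment 2 to 3 holds t**(7/2)*log(t); add its integral
between 3 and ∞ the integrand is t**(5/2)*exp(-2*t)·t^(s-1)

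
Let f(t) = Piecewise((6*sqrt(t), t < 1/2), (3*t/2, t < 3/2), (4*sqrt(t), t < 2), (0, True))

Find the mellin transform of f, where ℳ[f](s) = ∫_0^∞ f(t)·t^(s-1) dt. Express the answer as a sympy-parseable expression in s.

(3*2**(7/2 - s)*(s + 1) + 2**(9/2 - s)*3**(s + 1/2)*(-s - 1) + 2**(s + 11/2)*(s + 1) + 3**(s + 2)*(2*s + 1)/2**s + 3*(-2*s - 1)/2**s)/(4*(s + 1)*(2*s + 1))
  Re(s) > -1/2

along the cuts 1/2, 3/2, ℳ[f](s) splits into 3 integrals
∫ 6*sqrt(t)·t^(s-1) over [0, 1/2)
over [1/2, 3/2), the kernel integral of 3*t/2 enters the sum
on [3/2, 2): add ∫ 4*sqrt(t)·t^(s-1) dt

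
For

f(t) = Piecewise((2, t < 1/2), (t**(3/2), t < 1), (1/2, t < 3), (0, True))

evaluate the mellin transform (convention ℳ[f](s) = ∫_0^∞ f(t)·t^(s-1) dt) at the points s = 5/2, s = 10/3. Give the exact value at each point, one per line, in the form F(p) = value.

F(5/2) = 11/320 + sqrt(2)/10 + 9*sqrt(3)/5
F(10/3) = -3*2**(1/6)/464 + 33/580 + 3*2**(2/3)/80 + 81*3**(1/3)/20

decompose at 1/2, 1; ℳ[f](s) sums the 3 pieces' integrals
segment 0 to 1/2 holds 2; add its integral
[1/2, 1) adds the kernel integral of t**(3/2)
on [1, 3): add ∫ 1/2·t^(s-1) dt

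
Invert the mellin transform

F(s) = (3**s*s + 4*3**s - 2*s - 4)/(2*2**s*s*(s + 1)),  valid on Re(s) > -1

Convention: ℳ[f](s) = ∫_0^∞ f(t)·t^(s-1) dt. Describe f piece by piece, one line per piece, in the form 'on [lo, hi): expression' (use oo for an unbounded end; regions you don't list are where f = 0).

breakpoints 1/2: one integral from each of the 2 segments
the [0, 1/2) slice contributes ∫ t·t^(s-1) dt
on [1/2, 3/2): add ∫ (2 - t)·t^(s-1) dt

on [0, 1/2): t
on [1/2, 3/2): 2 - t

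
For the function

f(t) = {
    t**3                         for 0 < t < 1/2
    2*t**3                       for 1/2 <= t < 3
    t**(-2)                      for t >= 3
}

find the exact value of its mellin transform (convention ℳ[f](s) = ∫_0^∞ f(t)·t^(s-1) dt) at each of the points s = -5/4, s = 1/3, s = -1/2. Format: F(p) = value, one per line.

strip the shared t-power: t on [0, 1/2); 2*t on [1/2, 3); t**(-4) on [3, ∞)
along the cuts 1/2, 3, ℳ[f](s) splits into 3 integrals
segment [0, 1/2) carries t**3; integrate it
∫ 2*t**3·t^(s-1) over [1/2, 3)
piece [3, ∞): integrate t**(-2) against the kernel

F(-5/4) = 2**(1/4)*(-1053 + 12650*6**(3/4))/7371
F(1/3) = 2**(2/3)*(-9 + 3904*6**(1/3))/480
F(-1/2) = sqrt(2)*(-27 + 1948*sqrt(6))/540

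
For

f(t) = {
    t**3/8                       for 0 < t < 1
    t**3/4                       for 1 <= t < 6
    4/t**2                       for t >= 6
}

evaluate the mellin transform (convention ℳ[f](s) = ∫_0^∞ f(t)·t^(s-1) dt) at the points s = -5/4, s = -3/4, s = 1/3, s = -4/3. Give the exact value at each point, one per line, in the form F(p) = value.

F(-5/4) = -1/14 + 6325*6**(3/4)/7371
F(-3/4) = -1/18 + 1190*6**(1/4)/297
F(1/3) = -3/80 + 244*6**(1/3)/15
F(-4/3) = -3/40 + 973*6**(2/3)/1080

reversing the common scale on t: t**3 on [0, 1/2); 2*t**3 on [1/2, 3); t**(-2) on [3, ∞)
invert the shared t-power to get t on [0, 1/2); 2*t on [1/2, 3); t**(-4) on [3, ∞)
treat the 3 regions marked off by 1, 6 separately and sum
segment 0 to 1 holds t**3/8; add its integral
∫ t**3/4·t^(s-1) over [1, 6)
segment [6, ∞) carries 4/t**2; integrate it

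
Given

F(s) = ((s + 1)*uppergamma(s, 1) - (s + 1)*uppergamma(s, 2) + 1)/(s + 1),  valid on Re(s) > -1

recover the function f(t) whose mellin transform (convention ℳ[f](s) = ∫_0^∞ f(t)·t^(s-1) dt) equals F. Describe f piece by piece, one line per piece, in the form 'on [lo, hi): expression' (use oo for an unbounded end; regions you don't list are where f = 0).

along the cuts 1, ℳ[f](s) splits into 2 integrals
between 0 and 1 the integrand is t·t^(s-1)
on [1, 2): add ∫ exp(-t)·t^(s-1) dt

on [0, 1): t
on [1, 2): exp(-t)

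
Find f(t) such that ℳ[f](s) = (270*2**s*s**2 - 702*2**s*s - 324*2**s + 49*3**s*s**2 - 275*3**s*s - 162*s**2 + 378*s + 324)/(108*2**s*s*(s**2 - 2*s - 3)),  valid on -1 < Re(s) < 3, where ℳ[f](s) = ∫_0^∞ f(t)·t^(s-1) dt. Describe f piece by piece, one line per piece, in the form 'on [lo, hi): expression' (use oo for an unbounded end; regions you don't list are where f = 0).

decompose at 1/2, 1, 3/2; ℳ[f](s) sums the 4 pieces' integrals
on [0, 1/2): add ∫ t·t^(s-1) dt
∫ over [1/2, 1) of (2*t + 1)·t^(s-1) joins the sum
the [1, 3/2) slice contributes ∫ t/2·t^(s-1) dt
∫ t**(-3)·t^(s-1) over [3/2, ∞)

on [0, 1/2): t
on [1/2, 1): 2*t + 1
on [1, 3/2): t/2
on [3/2, oo): t**(-3)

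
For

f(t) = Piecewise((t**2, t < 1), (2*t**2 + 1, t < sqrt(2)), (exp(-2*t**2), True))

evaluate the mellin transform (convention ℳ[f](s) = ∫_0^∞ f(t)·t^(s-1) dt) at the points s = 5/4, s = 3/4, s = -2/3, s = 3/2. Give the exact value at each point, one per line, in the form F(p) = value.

reversing the power substitution: t on [0, 1); 2*t + 1 on [1, 2); exp(-2*t) on [2, ∞)
decompose at 1, sqrt(2); ℳ[f](s) sums the 3 pieces' integrals
segment [0, 1) carries t**2; integrate it
∫ over [1, sqrt(2)) of (2*t**2 + 1)·t^(s-1) joins the sum
∫ over [sqrt(2), ∞) of exp(-2*t**2)·t^(s-1) joins the sum

F(5/4) = -72/65 + 2**(3/8)*uppergamma(5/8, 4)/4 + 132*2**(5/8)/65
F(3/4) = -56/33 + 2**(5/8)*uppergamma(3/8, 4)/4 + 92*2**(3/8)/33
F(-2/3) = 2**(1/3)*uppergamma(-1/3, 4)/2 + 3/4 + 3*2**(2/3)/4
F(3/2) = -20/21 + 2**(1/4)*uppergamma(3/4, 4)/4 + 38*2**(3/4)/21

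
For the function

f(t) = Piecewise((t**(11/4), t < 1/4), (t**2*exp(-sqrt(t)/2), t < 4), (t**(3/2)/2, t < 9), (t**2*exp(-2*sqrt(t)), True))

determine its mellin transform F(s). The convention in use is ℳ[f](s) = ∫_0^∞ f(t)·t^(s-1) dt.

reversing the shared t-power: t**(3/4) on [0, 1/4); exp(-sqrt(t)/2) on [1/4, 4); 1/(2*sqrt(t)) on [4, 9); …
peel off the power substitution: t**(3/2) on [0, 1/2); exp(-t/2) on [1/2, 2); 1/(2*t) on [2, 3); …
the 4 pieces separated at 1/4, 4, 9 each add one integral
segment [0, 1/4) carries t**(11/4); integrate it
segment [1/4, 4) carries t**2*exp(-sqrt(t)/2); integrate it
on [4, 9) integrate f = t**(3/2)/2 against the kernel
on [9, ∞): add ∫ t**2*exp(-2*sqrt(t))·t^(s-1) dt

(36**s*(2*s + 3)*(4*s + 11)*uppergamma(2*s + 4, 6)/8 + sqrt(2)*36**s*(2*s + 3)/16 + 32*576**s*(2*s + 3)*(4*s + 11)*uppergamma(2*s + 4, 1/4) - 32*576**s*(2*s + 3)*(4*s + 11)*uppergamma(2*s + 4, 1) - 8*576**s*(4*s + 11) + 27*6**(4*s)*(4*s + 11))/(144**s*(2*s + 3)*(4*s + 11))
  Re(s) > -11/4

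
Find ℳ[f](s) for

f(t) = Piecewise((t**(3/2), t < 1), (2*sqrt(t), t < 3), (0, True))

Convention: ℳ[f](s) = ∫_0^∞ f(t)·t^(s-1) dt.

(4*sqrt(3)*3**s*(2*s + 3) - 4*s - 10)/((2*s + 1)*(2*s + 3))
  Re(s) > -3/2

breakpoints 1: one integral from each of the 2 segments
on [0, 1): add ∫ t**(3/2)·t^(s-1) dt
between 1 and 3 the integrand is 2*sqrt(t)·t^(s-1)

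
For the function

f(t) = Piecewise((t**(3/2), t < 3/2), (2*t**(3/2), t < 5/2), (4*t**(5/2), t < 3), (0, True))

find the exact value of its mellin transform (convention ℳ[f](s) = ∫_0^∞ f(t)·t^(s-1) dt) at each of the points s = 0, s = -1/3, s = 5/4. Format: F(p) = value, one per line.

decompose at 3/2, 5/2; ℳ[f](s) sums the 3 pieces' integrals
for t in [0, 3/2): the term is ∫ t**(3/2)·t^(s-1)
for t in [3/2, 5/2): the term is ∫ 2*t**(3/2)·t^(s-1)
on [5/2, 3) integrate f = 4*t**(5/2) against the kernel

F(0) = -10*sqrt(10)/3 - sqrt(6)/2 + 72*sqrt(3)/5
F(-1/3) = -330*2**(5/6)*5**(1/6)/91 - 9*2**(5/6)*3**(1/6)/14 + 216*3**(1/6)/13
F(5/4) = -200*2**(1/4)*5**(3/4)/33 - 9*2**(1/4)*3**(3/4)/22 + 144*3**(3/4)/5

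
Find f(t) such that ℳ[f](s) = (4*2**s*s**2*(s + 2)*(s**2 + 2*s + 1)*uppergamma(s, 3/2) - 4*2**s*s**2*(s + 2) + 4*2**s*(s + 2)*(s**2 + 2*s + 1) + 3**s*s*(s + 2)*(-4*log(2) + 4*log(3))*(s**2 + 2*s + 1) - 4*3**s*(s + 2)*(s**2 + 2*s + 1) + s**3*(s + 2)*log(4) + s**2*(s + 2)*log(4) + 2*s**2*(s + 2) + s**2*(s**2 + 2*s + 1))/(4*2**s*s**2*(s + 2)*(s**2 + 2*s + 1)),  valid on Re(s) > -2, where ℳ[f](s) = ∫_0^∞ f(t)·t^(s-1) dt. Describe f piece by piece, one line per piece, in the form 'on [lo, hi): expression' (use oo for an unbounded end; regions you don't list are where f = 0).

integrate the 4 segments split at 1/2, 1, 3/2, then add the results
∫ over [0, 1/2) of t**2·t^(s-1) joins the sum
∫ t*log(t)·t^(s-1) over [1/2, 1)
∫ over [1, 3/2) of log(t)·t^(s-1) joins the sum
over [3/2, ∞), the kernel integral of exp(-t) enters the sum

on [0, 1/2): t**2
on [1/2, 1): t*log(t)
on [1, 3/2): log(t)
on [3/2, oo): exp(-t)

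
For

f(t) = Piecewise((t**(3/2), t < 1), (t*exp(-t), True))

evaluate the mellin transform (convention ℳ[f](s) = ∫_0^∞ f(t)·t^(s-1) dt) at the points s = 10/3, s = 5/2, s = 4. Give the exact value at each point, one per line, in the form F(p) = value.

F(10/3) = 6/29 + uppergamma(13/3, 1)
F(5/2) = (E*(2 + 15*sqrt(pi)*erfc(1)) + 58)*exp(-1)/8
F(4) = 2/11 + 65*exp(-1)

remove the shared t-power first: sqrt(t) on [0, 1); exp(-t) on [1, ∞)
summing 2 kernel integrals split by 1 yields ℳ[f](s)
on [0, 1) integrate f = t**(3/2) against the kernel
∫ over [1, ∞) of t*exp(-t)·t^(s-1) joins the sum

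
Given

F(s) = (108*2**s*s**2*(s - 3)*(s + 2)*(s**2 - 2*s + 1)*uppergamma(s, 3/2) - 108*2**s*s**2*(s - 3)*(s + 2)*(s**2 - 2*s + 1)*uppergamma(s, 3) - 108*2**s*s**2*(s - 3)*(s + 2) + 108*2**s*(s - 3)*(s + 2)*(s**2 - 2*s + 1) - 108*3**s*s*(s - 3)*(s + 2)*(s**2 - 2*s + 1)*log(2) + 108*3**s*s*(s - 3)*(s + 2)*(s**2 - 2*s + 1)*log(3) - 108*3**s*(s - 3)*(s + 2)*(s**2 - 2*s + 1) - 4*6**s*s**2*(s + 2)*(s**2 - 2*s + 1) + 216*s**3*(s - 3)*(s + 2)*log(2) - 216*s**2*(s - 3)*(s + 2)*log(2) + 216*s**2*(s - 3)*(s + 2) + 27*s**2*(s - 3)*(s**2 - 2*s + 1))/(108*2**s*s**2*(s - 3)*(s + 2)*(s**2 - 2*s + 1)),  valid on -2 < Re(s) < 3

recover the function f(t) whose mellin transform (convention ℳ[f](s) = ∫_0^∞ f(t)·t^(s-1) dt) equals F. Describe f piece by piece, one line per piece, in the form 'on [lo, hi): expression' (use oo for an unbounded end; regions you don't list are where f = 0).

split f at 1/2, 1, 3/2, 3: ℳ[f](s) collects 5 kernel integrals
over [0, 1/2), the kernel integral of t**2 enters the sum
between 1/2 and 1 the integrand is log(t)/t·t^(s-1)
segment [1, 3/2) carries log(t); integrate it
segment [3/2, 3) carries exp(-t); integrate it
∫ t**(-3)·t^(s-1) over [3, ∞)

on [0, 1/2): t**2
on [1/2, 1): log(t)/t
on [1, 3/2): log(t)
on [3/2, 3): exp(-t)
on [3, oo): t**(-3)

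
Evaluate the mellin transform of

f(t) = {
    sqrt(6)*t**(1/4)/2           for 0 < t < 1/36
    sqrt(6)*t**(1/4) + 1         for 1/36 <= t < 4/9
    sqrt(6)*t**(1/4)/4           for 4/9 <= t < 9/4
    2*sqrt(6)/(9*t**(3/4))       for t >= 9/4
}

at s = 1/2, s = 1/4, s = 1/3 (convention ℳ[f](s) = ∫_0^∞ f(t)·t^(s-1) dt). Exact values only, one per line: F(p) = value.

reversing the power substitution: sqrt(6)*sqrt(t)/2 on [0, 1/6); sqrt(6)*sqrt(t) + 1 on [1/6, 2/3); sqrt(6)*sqrt(t)/4 on [2/3, 3/2); …
the common scale on t comes off first: sqrt(t) on [0, 1/4); 2*sqrt(t) + 1 on [1/4, 1); sqrt(t)/2 on [1, 9/4); …
undo the power substitution: t on [0, 1/2); 2*t + 1 on [1/2, 1); t/2 on [1, 3/2); …
decompose at 1/36, 4/9, 9/4; ℳ[f](s) sums the 4 pieces' integrals
piece [0, 1/36): integrate sqrt(6)*t**(1/4)/2 against the kernel
over [1/36, 4/9), the kernel integral of (sqrt(6)*t**(1/4) + 1) enters the sum
between 4/9 and 9/4 the integrand is sqrt(6)*t**(1/4)/4·t^(s-1)
[9/4, ∞) adds the kernel integral of 2*sqrt(6)/(9*t**(3/4))

F(1/2) = 11/2
F(1/4) = 275*sqrt(6)/108
F(1/3) = 6**(1/3)*(-405 + 629*3**(1/3) + 1170*2**(1/3))/630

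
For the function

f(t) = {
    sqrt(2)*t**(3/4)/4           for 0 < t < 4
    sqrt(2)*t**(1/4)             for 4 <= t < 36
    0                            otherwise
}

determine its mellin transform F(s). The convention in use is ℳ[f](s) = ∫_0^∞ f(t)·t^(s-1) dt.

remove the power substitution first: sqrt(2)*t**(3/2)/4 on [0, 2); sqrt(2)*sqrt(t) on [2, 6)
the common scale on t comes off first: t**(3/2) on [0, 1); 2*sqrt(t) on [1, 3)
split f at 4: ℳ[f](s) collects 2 kernel integrals
the [0, 4) slice contributes ∫ sqrt(2)*t**(3/4)/4·t^(s-1) dt
on [4, 36): add ∫ sqrt(2)*t**(1/4)·t^(s-1) dt

2**(2*s + 2)*(3**(2*s + 1/2)*(8*s + 6) - 4*s - 5)/((4*s + 1)*(4*s + 3))
  Re(s) > -3/4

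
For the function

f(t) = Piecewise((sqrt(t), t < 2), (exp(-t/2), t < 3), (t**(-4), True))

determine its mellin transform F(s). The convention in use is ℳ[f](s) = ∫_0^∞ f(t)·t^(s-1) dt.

the 3 pieces separated at 2, 3 each add one integral
over [0, 2), the kernel integral of sqrt(t) enters the sum
segment 2 to 3 holds exp(-t/2); add its integral
piece [3, ∞): integrate t**(-4) against the kernel

(2**s*(s - 4)*(2*s + 1)*uppergamma(s, 1) - 2**s*(s - 4)*(2*s + 1)*uppergamma(s, 3/2) + 2*2**(s + 1/2)*(s - 4) - 3**s*(2*s + 1)/81)/((s - 4)*(2*s + 1))
  -1/2 < Re(s) < 4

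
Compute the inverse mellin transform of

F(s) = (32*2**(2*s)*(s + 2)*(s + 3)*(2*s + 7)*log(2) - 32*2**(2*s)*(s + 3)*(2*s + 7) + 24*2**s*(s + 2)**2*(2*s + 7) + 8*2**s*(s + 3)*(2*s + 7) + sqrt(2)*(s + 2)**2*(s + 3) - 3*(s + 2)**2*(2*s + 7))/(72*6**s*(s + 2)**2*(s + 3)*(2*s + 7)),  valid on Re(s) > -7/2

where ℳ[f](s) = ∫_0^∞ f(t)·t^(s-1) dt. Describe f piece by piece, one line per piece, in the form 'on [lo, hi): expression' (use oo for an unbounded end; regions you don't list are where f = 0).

on [0, 1/6): 3*sqrt(3)*t**(7/2)
on [1/6, 1/3): 9*t**3
on [1/3, 2/3): t**2*log(3*t)

reversing the shared t-power: 3*sqrt(3)*t**(3/2) on [0, 1/6); 9*t on [1/6, 1/3); log(3*t) on [1/3, 2/3)
strip the common scale on t: t**(3/2) on [0, 1/2); 3*t on [1/2, 1); log(t) on [1, 2)
slice at 1/6, 1/3, transform all 3 pieces, and sum them
on [0, 1/6): add ∫ 3*sqrt(3)*t**(7/2)·t^(s-1) dt
∫ over [1/6, 1/3) of 9*t**3·t^(s-1) joins the sum
for t in [1/3, 2/3): the term is ∫ t**2*log(3*t)·t^(s-1)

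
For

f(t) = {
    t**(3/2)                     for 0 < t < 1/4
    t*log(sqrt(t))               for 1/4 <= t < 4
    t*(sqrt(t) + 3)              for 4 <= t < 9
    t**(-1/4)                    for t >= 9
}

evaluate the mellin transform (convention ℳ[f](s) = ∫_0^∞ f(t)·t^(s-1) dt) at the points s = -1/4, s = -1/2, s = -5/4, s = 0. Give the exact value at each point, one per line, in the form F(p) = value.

F(-1/4) = sqrt(2)*(-1139 + 30*sqrt(2) + 270*log(2) + 864*sqrt(6))/90
F(-1/2) = 4*sqrt(3)/27 + 5*log(2) + 33/4
F(-5/4) = sqrt(2)*(-486*log(2) + sqrt(2) + 648)/81
F(0) = 4*sqrt(3)/3 + 17*log(2)/4 + 207/8

undo the shared t-power: t**(5/2) on [0, 1/4); t**2*log(sqrt(t)) on [1/4, 4); t**2*(sqrt(t) + 3) on [4, 9); …
undo the shared t-power: sqrt(t) on [0, 1/4); log(sqrt(t)) on [1/4, 4); sqrt(t) + 3 on [4, 9); …
invert the power substitution to get t on [0, 1/2); log(t) on [1/2, 2); t + 3 on [2, 3); …
along the cuts 1/4, 4, 9, ℳ[f](s) splits into 4 integrals
∫ t**(3/2)·t^(s-1) over [0, 1/4)
∫ over [1/4, 4) of t*log(sqrt(t))·t^(s-1) joins the sum
on [4, 9) integrate f = t*(sqrt(t) + 3) against the kernel
over [9, ∞), the kernel integral of t**(-1/4) enters the sum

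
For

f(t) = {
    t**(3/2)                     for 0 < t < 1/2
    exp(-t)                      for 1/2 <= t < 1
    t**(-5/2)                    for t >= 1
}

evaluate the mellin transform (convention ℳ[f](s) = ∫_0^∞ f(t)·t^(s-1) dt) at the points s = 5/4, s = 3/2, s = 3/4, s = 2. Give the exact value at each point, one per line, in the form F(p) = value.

cuts at 1/2, 1: linearity sums the 3 kernel integrals
piece [0, 1/2): integrate t**(3/2) against the kernel
[1/2, 1) adds the kernel integral of exp(-t)
between 1 and ∞ the integrand is t**(-5/2)·t^(s-1)

F(5/4) = -uppergamma(5/4, 1) + 2**(1/4)/22 + uppergamma(5/4, 1/2) + 4/5
F(3/2) = -exp(-1) - sqrt(pi)*erfc(1)/2 + sqrt(pi)*erfc(sqrt(2)/2)/2 + sqrt(2)*exp(-1/2)/2 + 25/24
F(3/4) = -uppergamma(3/4, 1) + 2**(3/4)/18 + 4/7 + uppergamma(3/4, 1/2)
F(2) = -2*exp(-1) + sqrt(2)/56 + 3*exp(-1/2)/2 + 2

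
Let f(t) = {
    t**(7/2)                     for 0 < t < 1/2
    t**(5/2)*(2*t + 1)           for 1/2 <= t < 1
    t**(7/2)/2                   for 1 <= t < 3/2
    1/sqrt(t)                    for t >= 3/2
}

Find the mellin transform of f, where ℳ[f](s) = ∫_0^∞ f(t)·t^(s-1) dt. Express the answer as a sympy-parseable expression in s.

(960*2**s*s**2 + 2304*2**s*s - 1392*2**s + 196*3**s*sqrt(6)*s**2 - 120*3**s*sqrt(6)*s - 1525*3**s*sqrt(6) - 72*sqrt(2)*s**2 - 192*sqrt(2)*s + 114*sqrt(2))/(48*2**s*(8*s**3 + 44*s**2 + 46*s - 35))
  -7/2 < Re(s) < 1/2

peel off the shared t-power: t**(3/2) on [0, 1/2); sqrt(t)*(2*t + 1) on [1/2, 1); t**(3/2)/2 on [1, 3/2); …
invert the shared t-power to get t on [0, 1/2); 2*t + 1 on [1/2, 1); t/2 on [1, 3/2); …
f breaks at 1/2, 1, 3/2 into 4 integrals to sum
∫ t**(7/2)·t^(s-1) over [0, 1/2)
segment 1/2 to 1 holds t**(5/2)*(2*t + 1); add its integral
between 1 and 3/2 the integrand is t**(7/2)/2·t^(s-1)
piece [3/2, ∞): integrate 1/sqrt(t) against the kernel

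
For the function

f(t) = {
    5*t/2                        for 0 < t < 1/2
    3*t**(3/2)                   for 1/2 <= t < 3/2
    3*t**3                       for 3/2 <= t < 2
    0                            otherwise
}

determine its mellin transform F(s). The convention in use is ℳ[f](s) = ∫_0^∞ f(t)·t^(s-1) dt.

(192*2**s*(s + 1)*(2*s + 3) + 36*2**(1/2 - s)*3**(s + 1/2)*(s + 1)*(s + 3) - 12*2**(1/2 - s)*(s + 1)*(s + 3) - 81*3**s*(s + 1)*(2*s + 3)/2**s + 10*(s + 3)*(2*s + 3)/2**s)/(8*(s + 1)*(s + 3)*(2*s + 3))
  Re(s) > -1

treat the 3 regions marked off by 1/2, 3/2 separately and sum
segment 0 to 1/2 holds 5*t/2; add its integral
on [1/2, 3/2): add ∫ 3*t**(3/2)·t^(s-1) dt
segment [3/2, 2) carries 3*t**3; integrate it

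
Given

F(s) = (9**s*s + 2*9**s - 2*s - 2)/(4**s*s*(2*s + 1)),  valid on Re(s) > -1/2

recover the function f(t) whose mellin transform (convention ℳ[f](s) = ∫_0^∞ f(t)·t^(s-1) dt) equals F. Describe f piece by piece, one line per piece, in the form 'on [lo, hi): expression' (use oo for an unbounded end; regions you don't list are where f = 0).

reversing the power substitution: t on [0, 1/2); 2 - t on [1/2, 3/2)
cuts at 1/4: linearity sums the 2 kernel integrals
segment [0, 1/4) carries sqrt(t); integrate it
piece [1/4, 9/4): integrate (2 - sqrt(t)) against the kernel

on [0, 1/4): sqrt(t)
on [1/4, 9/4): 2 - sqrt(t)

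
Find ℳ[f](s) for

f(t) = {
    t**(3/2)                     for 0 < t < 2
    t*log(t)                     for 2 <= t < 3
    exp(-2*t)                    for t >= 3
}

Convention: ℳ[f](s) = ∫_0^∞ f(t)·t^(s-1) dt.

(-12**s*s*(2*s + 3)*log(4) - 12**s*(2*s + 3)*log(4) + 12**s*(4*s + 6) + 12**s*sqrt(2)*(4*s**2 + 8*s + 4) + 3*18**s*s*(2*s + 3)*log(3) + 18**s*(-6*s - 9) + 3*18**s*(2*s + 3)*log(3) + 3**s*(2*s + 3)*(s**2 + 2*s + 1)*uppergamma(s, 6))/(6**s*(2*s + 3)*(s**2 + 2*s + 1))
  Re(s) > -3/2

integrate the 3 segments split at 2, 3, then add the results
∫ over [0, 2) of t**(3/2)·t^(s-1) joins the sum
the [2, 3) slice contributes ∫ t*log(t)·t^(s-1) dt
∫ exp(-2*t)·t^(s-1) over [3, ∞)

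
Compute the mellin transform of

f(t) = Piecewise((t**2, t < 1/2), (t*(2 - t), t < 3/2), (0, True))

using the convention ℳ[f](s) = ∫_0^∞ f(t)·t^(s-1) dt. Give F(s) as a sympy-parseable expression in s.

(3*3**s*(s + 1) + 12*3**s - 2*s - 6)/(4*2**s*(s + 1)*(s + 2))
  Re(s) > -2

remove the shared t-power first: t on [0, 1/2); 2 - t on [1/2, 3/2)
cuts at 1/2: linearity sums the 2 kernel integrals
segment 0 to 1/2 holds t**2; add its integral
on [1/2, 3/2) integrate f = t*(2 - t) against the kernel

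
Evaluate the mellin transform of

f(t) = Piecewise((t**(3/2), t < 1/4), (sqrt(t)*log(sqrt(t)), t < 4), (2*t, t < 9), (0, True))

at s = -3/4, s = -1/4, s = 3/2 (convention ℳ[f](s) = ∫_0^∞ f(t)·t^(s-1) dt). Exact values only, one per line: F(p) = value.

remove the shared t-power first: t on [0, 1/4); log(sqrt(t)) on [1/4, 4); 2*sqrt(t) on [4, 9)
undo the power substitution: t**2 on [0, 1/2); log(t) on [1/2, 2); 2*t on [2, 3)
slice at 1/4, 4, transform all 3 pieces, and sum them
segment [0, 1/4) carries t**(3/2); integrate it
piece [1/4, 4): integrate sqrt(t)*log(sqrt(t)) against the kernel
segment [4, 9) carries 2*t; integrate it

F(-3/4) = sqrt(2)*(-18*log(2) - 11 + 12*sqrt(6))/3
F(-1/4) = sqrt(2)*(-277 + 180*log(2) + 120*sqrt(6))/30
F(3/2) = 257*log(2)/32 + 320281/1920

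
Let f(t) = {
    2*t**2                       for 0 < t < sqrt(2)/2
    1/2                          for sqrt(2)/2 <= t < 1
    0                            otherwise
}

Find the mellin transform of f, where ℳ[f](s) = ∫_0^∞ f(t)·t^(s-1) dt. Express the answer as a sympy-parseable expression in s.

reversing the common scale on t: t**2/2 on [0, sqrt(2)); 1/2 on [sqrt(2), 2)
reversing the power substitution: t/2 on [0, 2); 1/2 on [2, 4)
strip the common scale on t: t on [0, 1); 1/2 on [1, 2)
f breaks at sqrt(2)/2 into 2 integrals to sum
[0, sqrt(2)/2) adds the kernel integral of 2*t**2
on [sqrt(2)/2, 1): add ∫ 1/2·t^(s-1) dt

(sqrt(2)/2)**s*(2**(s/2)*(s + 2) + s - 2)/(2*s*(s + 2))
  Re(s) > -2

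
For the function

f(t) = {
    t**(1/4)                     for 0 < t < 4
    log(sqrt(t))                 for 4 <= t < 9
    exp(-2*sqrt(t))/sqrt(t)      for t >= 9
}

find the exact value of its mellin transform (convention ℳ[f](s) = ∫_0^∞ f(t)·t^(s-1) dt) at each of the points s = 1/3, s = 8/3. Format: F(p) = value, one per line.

F(1/3) = -9*3**(2/3)/2 + 2*2**(1/3)*uppergamma(-1/3, 6) + log(3**(3*3**(2/3))/2**(3*2**(2/3))) + 24*2**(1/6)/7 + 9*2**(2/3)/2
F(8/3) = -2187*3**(1/3)/128 + 2**(2/3)*uppergamma(13/3, 6)/16 + 9*2**(1/3)/4 + 384*2**(5/6)/35 + log(3**(729*3**(1/3)/8)/2**(12*2**(1/3)))

the power substitution comes off first: sqrt(t) on [0, 2); log(t) on [2, 3); exp(-2*t)/t on [3, ∞)
strip the shared t-power: t**(3/2) on [0, 2); t*log(t) on [2, 3); exp(-2*t) on [3, ∞)
treat the 3 regions marked off by 4, 9 separately and sum
between 0 and 4 the integrand is t**(1/4)·t^(s-1)
for t in [4, 9): the term is ∫ log(sqrt(t))·t^(s-1)
∫ over [9, ∞) of exp(-2*sqrt(t))/sqrt(t)·t^(s-1) joins the sum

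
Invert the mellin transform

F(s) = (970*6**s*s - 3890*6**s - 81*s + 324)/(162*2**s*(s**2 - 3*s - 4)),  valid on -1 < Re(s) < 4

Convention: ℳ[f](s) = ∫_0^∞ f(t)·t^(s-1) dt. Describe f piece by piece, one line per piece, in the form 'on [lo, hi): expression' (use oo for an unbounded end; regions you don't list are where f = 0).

on [0, 1/2): t
on [1/2, 3): 2*t
on [3, oo): t**(-4)

integrate the 3 segments split at 1/2, 3, then add the results
on [0, 1/2) integrate f = t against the kernel
for t in [1/2, 3): the term is ∫ 2*t·t^(s-1)
the [3, ∞) slice contributes ∫ t**(-4)·t^(s-1) dt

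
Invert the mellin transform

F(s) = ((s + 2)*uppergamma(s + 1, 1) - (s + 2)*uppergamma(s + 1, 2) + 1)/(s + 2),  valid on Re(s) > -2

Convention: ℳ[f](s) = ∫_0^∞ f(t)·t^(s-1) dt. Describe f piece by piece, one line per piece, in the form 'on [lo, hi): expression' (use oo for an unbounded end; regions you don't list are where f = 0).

on [0, 1): t**2
on [1, 2): t*exp(-t)

peel off the shared t-power: t**3 on [0, 1); t**2*exp(-t) on [1, 2)
peel off the shared t-power: t on [0, 1); exp(-t) on [1, 2)
cuts at 1: linearity sums the 2 kernel integrals
∫ t**2·t^(s-1) over [0, 1)
between 1 and 2 the integrand is t*exp(-t)·t^(s-1)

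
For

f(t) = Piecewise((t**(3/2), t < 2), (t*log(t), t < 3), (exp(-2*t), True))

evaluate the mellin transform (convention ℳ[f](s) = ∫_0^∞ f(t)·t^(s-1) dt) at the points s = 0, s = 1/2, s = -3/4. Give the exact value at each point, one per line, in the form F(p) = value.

F(0) = -1 - Ei(-6) + 4*sqrt(2)/3 + log(27/4)
F(1/2) = -4*sqrt(3)/3 + sqrt(2)*sqrt(pi)*erfc(sqrt(6))/2 + 8*sqrt(2)/9 + 2 + log(3**(2*sqrt(3))/2**(4*sqrt(2)/3))
F(-3/4) = -16*3**(1/4) + 2**(3/4)*uppergamma(-3/4, 6) + 4*2**(3/4)/3 + log(3**(4*3**(1/4))/2**(4*2**(1/4))) + 16*2**(1/4)

cuts at 2, 3: linearity sums the 3 kernel integrals
on [0, 2): add ∫ t**(3/2)·t^(s-1) dt
the [2, 3) slice contributes ∫ t*log(t)·t^(s-1) dt
on [3, ∞): add ∫ exp(-2*t)·t^(s-1) dt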